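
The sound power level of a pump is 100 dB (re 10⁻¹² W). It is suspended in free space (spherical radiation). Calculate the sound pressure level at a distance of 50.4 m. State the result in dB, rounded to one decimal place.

55.0 dB

L_p = L_w − 10·log₁₀(4π·r²) with r = 50.4 m.
4π·r² = 3.192e+04 m², 10·log₁₀ of that is 45.041 dB.
L_p = 100 − 45.041 = 54.96 dB.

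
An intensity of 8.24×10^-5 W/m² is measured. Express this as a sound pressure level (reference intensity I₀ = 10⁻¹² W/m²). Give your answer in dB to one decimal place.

79.2 dB

L = 10·log₁₀(I/I₀) = 10·log₁₀(8.24×10^-5/10⁻¹²) = 10·log₁₀(8.24×10^7).
L = 10·(0.9159 + 7) = 79.16 dB.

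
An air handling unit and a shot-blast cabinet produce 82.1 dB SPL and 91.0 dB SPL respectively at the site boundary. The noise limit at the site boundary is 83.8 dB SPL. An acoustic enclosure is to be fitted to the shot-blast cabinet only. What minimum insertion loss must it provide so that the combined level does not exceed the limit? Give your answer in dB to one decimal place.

12.1 dB

Everything except the shot-blast cabinet sums to 10^(82.1/10) = 1.622e+08 in linear terms, 82.10 dB SPL.
The limit corresponds to 10^(83.8/10) = 2.399e+08; subtracting the fixed part leaves 7.770e+07 for the shot-blast cabinet, i.e. 78.90 dB SPL.
Required insertion loss = 91.0 − 78.90 = 12.10 dB.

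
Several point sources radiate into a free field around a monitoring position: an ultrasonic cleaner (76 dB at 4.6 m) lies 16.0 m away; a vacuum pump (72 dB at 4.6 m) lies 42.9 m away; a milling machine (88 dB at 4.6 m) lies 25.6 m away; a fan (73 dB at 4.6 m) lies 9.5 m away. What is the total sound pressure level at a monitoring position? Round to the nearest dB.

75 dB

Propagate each source to the receiver with L = L_ref − 20·log₁₀(r/r_ref), then add intensities.
ultrasonic cleaner: 76 − 20·log₁₀(16.0/4.6) = 76 − 10.83 = 65.17 dB.
vacuum pump: 72 − 20·log₁₀(42.9/4.6) = 72 − 19.39 = 52.61 dB.
milling machine: 88 − 20·log₁₀(25.6/4.6) = 88 − 14.91 = 73.09 dB.
fan: 73 − 20·log₁₀(9.5/4.6) = 73 − 6.30 = 66.70 dB.
Σ 10^(L/10) = 2.852e+07 → L_total = 10·log₁₀(2.852e+07) = 74.55 dB.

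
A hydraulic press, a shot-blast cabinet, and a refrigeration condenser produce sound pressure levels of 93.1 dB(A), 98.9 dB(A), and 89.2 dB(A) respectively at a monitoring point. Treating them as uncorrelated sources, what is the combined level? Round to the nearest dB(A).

For uncorrelated sources the intensities add, so convert each level to linear form, sum, and take 10·log₁₀ of the total.
Σ 10^(L/10) = 10^(93.1/10) + 10^(98.9/10) + 10^(89.2/10) = 1.064e+10.
L_total = 10·log₁₀(1.064e+10) = 100.27 dB(A).

100 dB(A)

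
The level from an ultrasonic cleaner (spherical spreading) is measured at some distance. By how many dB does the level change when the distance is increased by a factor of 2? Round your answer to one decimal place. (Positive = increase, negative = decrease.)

A point source loses 6 dB per doubling of distance; generally ΔL = −20·log₁₀(r₂/r₁).
ΔL = −20·log₁₀(2) = -6.02 dB.

-6.0 dB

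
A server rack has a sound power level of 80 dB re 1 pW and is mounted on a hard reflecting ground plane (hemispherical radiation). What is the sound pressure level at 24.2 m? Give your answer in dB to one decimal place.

L_p = L_w − 10·log₁₀(2π·r²) with r = 24.2 m.
2π·r² = 3680 m², 10·log₁₀ of that is 35.658 dB.
L_p = 80 − 35.658 = 44.34 dB.

44.3 dB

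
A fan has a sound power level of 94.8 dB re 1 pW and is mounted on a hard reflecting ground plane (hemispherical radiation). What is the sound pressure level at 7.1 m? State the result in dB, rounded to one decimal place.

69.8 dB

L_p = L_w − 10·log₁₀(2π·r²) with r = 7.1 m.
2π·r² = 316.7 m², 10·log₁₀ of that is 25.007 dB.
L_p = 94.8 − 25.007 = 69.79 dB.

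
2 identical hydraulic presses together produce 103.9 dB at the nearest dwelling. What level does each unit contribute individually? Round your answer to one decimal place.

Dividing the total intensity by 2 lowers the level by 10·log₁₀ 2 = 3.010 dB: L₁ = 103.9 − 3.010.

100.9 dB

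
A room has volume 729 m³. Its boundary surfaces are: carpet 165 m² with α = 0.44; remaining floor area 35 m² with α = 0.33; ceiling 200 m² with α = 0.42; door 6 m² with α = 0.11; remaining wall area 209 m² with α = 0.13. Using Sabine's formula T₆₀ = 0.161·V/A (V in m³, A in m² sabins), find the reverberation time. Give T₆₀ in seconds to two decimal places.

Total absorption A = 165·0.44 + 35·0.33 + 200·0.42 + 6·0.11 + 209·0.13 = 195.98 m² sabins.
T₆₀ = 0.161·V/A = 0.161·729/195.98 = 0.599 s.

0.60 s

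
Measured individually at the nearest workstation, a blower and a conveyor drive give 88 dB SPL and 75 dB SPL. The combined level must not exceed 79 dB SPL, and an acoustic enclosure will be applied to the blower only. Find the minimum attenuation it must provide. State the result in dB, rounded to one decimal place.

11.2 dB

Everything except the blower sums to 10^(75/10) = 3.162e+07 in linear terms, 75.00 dB SPL.
To meet 79 dB SPL overall, the treated blower may contribute at most 10^(79/10) − 3.162e+07 = 4.781e+07, i.e. 76.80 dB SPL.
Required insertion loss = 88 − 76.80 = 11.20 dB.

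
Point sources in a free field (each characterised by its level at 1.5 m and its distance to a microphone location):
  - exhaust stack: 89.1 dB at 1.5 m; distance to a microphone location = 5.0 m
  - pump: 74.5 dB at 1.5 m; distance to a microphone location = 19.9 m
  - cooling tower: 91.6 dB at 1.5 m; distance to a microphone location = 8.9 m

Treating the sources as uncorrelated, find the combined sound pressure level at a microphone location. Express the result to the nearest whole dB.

81 dB

First find each source's level at the receiver (point-source: −20·log₁₀(r/r_ref)), then combine on an intensity basis.
exhaust stack: 89.1 − 20·log₁₀(5.0/1.5) = 89.1 − 10.46 = 78.64 dB.
pump: 74.5 − 20·log₁₀(19.9/1.5) = 74.5 − 22.46 = 52.04 dB.
cooling tower: 91.6 − 20·log₁₀(8.9/1.5) = 91.6 − 15.47 = 76.13 dB.
Σ 10^(L/10) = 1.144e+08 → L_total = 10·log₁₀(1.144e+08) = 80.58 dB.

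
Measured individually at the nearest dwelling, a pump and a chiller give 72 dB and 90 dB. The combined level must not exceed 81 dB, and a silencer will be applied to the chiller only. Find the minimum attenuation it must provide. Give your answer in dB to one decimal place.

9.6 dB

Fixed contribution from the other source: Σ 10^(L/10) = 10^(72/10) = 1.585e+07 (72.00 dB).
To meet 81 dB overall, the treated chiller may contribute at most 10^(81/10) − 1.585e+07 = 1.100e+08, i.e. 80.42 dB.
Required insertion loss = 90 − 80.42 = 9.58 dB.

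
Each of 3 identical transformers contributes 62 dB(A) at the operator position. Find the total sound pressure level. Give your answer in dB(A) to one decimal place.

66.8 dB(A)

N identical incoherent sources raise the level by 10·log₁₀ N.
L_total = 62 + 10·log₁₀(3) = 62 + 4.771 = 66.77 dB(A).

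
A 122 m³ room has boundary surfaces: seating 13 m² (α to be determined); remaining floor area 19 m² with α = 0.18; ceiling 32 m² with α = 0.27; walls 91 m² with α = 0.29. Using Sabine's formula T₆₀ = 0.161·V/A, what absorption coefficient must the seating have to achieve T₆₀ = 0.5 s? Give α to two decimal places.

From T₆₀ = 0.161·V/A, the target T₆₀ = 0.5 s needs A = 0.161·122/0.5 = 39.28 m².
Absorption from the other surfaces = 19·0.18 + 32·0.27 + 91·0.29 = 38.45 m², so the seating must supply 0.83 m² over 13 m².
α = 0.83/13 = 0.064.

0.06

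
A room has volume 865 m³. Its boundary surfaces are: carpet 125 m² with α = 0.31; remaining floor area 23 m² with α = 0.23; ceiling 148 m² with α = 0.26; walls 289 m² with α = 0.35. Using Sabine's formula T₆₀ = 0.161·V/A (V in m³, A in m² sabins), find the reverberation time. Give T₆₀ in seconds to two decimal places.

0.76 s

A = Σ Sᵢαᵢ = 125·0.31 + 23·0.23 + 148·0.26 + 289·0.35 = 183.67 m².
T₆₀ = 0.161 × 865 / 183.67 = 0.758 s.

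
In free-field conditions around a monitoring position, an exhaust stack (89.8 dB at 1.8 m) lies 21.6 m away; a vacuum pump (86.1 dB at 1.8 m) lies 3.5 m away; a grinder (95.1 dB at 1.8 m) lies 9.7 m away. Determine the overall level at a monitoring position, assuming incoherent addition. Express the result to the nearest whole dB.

84 dB

First find each source's level at the receiver (point-source: −20·log₁₀(r/r_ref)), then combine on an intensity basis.
exhaust stack: 89.8 − 20·log₁₀(21.6/1.8) = 89.8 − 21.58 = 68.22 dB.
vacuum pump: 86.1 − 20·log₁₀(3.5/1.8) = 86.1 − 5.78 = 80.32 dB.
grinder: 95.1 − 20·log₁₀(9.7/1.8) = 95.1 − 14.63 = 80.47 dB.
Σ 10^(L/10) = 2.258e+08 → L_total = 10·log₁₀(2.258e+08) = 83.54 dB.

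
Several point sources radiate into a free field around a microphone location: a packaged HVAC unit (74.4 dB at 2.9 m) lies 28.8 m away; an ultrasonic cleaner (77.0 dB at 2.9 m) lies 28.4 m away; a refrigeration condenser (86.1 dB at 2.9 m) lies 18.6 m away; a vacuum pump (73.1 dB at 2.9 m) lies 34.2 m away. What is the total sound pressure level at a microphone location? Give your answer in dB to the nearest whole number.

Propagate each source to the receiver with L = L_ref − 20·log₁₀(r/r_ref), then add intensities.
packaged HVAC unit: 74.4 − 20·log₁₀(28.8/2.9) = 74.4 − 19.94 = 54.46 dB.
ultrasonic cleaner: 77.0 − 20·log₁₀(28.4/2.9) = 77.0 − 19.82 = 57.18 dB.
refrigeration condenser: 86.1 − 20·log₁₀(18.6/2.9) = 86.1 − 16.14 = 69.96 dB.
vacuum pump: 73.1 − 20·log₁₀(34.2/2.9) = 73.1 − 21.43 = 51.67 dB.
Σ 10^(L/10) = 1.085e+07 → L_total = 10·log₁₀(1.085e+07) = 70.35 dB.

70 dB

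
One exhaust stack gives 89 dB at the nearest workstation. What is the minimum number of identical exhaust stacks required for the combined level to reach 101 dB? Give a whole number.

Need L₁ + 10·log₁₀ N ≥ 101, i.e. log₁₀ N ≥ 1.20.
N ≥ 10^(12.0/10) = 15.849, so N = 16.

16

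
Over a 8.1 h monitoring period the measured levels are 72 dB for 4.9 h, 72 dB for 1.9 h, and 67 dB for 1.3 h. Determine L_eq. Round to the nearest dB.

Weight each interval's intensity by its duration and average over T = 8.1 h:
Σ tᵢ·10^(Lᵢ/10) = 4.9·10^(72/10) + 1.9·10^(72/10) + 1.3·10^(67/10) = 1.143e+08.
L_eq = 10·log₁₀(1.143e+08/8.1) = 71.50 dB.

71 dB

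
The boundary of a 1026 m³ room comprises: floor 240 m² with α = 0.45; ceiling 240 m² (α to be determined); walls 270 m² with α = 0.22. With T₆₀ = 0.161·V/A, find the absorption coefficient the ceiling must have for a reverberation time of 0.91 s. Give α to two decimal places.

0.06

From T₆₀ = 0.161·V/A, the target T₆₀ = 0.91 s needs A = 0.161·1026/0.91 = 181.52 m².
Absorption from the other surfaces = 240·0.45 + 270·0.22 = 167.40 m², so the ceiling must supply 14.12 m² over 240 m².
α = 14.12/240 = 0.059.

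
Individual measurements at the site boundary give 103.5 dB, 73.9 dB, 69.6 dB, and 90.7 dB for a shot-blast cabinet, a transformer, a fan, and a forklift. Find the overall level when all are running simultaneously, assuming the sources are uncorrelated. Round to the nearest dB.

104 dB

For uncorrelated sources the intensities add, so convert each level to linear form, sum, and take 10·log₁₀ of the total.
Σ 10^(L/10) = 10^(103.5/10) + 10^(73.9/10) + 10^(69.6/10) + 10^(90.7/10) = 2.360e+10.
L_total = 10·log₁₀(2.360e+10) = 103.73 dB.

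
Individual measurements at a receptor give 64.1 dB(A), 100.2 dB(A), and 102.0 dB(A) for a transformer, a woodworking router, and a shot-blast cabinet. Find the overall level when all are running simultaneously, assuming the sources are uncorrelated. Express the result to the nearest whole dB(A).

104 dB(A)

For uncorrelated sources the intensities add, so convert each level to linear form, sum, and take 10·log₁₀ of the total.
Σ 10^(L/10) = 10^(64.1/10) + 10^(100.2/10) + 10^(102.0/10) = 2.632e+10.
L_total = 10·log₁₀(2.632e+10) = 104.20 dB(A).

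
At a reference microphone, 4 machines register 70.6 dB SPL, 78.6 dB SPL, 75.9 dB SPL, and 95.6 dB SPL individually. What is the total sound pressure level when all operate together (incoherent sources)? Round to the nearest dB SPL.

96 dB SPL

For uncorrelated sources the intensities add, so convert each level to linear form, sum, and take 10·log₁₀ of the total.
Σ 10^(L/10) = 10^(70.6/10) + 10^(78.6/10) + 10^(75.9/10) + 10^(95.6/10) = 3.754e+09.
L_total = 10·log₁₀(3.754e+09) = 95.74 dB SPL.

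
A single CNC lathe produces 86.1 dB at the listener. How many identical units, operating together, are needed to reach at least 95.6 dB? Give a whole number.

N identical sources give L₁ + 10·log₁₀ N, so require 10·log₁₀ N ≥ 95.6 − 86.1 = 9.5 dB.
N ≥ 10^(9.5/10) = 8.913, so N = 9.

9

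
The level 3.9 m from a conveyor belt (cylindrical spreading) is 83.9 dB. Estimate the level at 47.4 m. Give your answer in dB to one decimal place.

For a line source, L₂ = L₁ − 10·log₁₀(r₂/r₁).
L₂ = 83.9 − 10·log₁₀(47.4/3.9) = 83.9 − 10.847 = 73.05 dB.

73.1 dB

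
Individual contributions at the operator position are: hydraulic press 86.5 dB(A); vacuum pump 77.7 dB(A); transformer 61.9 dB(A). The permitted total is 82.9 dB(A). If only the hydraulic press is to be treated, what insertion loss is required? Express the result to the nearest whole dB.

Everything except the hydraulic press sums to 10^(77.7/10) + 10^(61.9/10) = 6.043e+07 in linear terms, 77.81 dB(A).
To meet 82.9 dB(A) overall, the treated hydraulic press may contribute at most 10^(82.9/10) − 6.043e+07 = 1.346e+08, i.e. 81.29 dB(A).
Required insertion loss = 86.5 − 81.29 = 5.21 dB.

5 dB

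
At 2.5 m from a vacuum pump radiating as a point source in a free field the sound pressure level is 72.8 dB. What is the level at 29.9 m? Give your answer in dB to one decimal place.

51.2 dB

Spherical spreading from a point source gives a 20·log₁₀(r₂/r₁) drop.
L₂ = 72.8 − 20·log₁₀(29.9/2.5) = 72.8 − 21.555 = 51.25 dB.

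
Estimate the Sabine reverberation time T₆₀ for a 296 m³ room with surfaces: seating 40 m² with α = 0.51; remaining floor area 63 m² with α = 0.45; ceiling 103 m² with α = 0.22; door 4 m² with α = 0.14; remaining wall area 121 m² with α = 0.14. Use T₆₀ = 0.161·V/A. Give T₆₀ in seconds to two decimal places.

Total absorption A = 40·0.51 + 63·0.45 + 103·0.22 + 4·0.14 + 121·0.14 = 88.91 m² sabins.
T₆₀ = 0.161·V/A = 0.161·296/88.91 = 0.536 s.

0.54 s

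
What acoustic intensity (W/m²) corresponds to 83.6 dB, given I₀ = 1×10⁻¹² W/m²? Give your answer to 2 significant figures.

0.00023 W/m²

I = I₀·10^(L/10) = 10⁻¹² × 10^(83.6/10) = 10^(-3.640).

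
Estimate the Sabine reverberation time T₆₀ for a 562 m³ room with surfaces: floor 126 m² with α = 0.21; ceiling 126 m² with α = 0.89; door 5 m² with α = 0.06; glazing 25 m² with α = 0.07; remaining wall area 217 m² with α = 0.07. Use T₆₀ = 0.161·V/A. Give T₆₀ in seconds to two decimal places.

0.58 s

Total absorption A = 126·0.21 + 126·0.89 + 5·0.06 + 25·0.07 + 217·0.07 = 155.84 m² sabins.
T₆₀ = 0.161 × 562 / 155.84 = 0.581 s.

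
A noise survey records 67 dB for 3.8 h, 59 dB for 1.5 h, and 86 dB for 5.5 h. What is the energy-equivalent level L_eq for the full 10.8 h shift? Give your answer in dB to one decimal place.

L_eq = 10·log₁₀[(1/T)·Σ tᵢ·10^(Lᵢ/10)] with T = 10.8 h.
Σ tᵢ·10^(Lᵢ/10) = 3.8·10^(67/10) + 1.5·10^(59/10) + 5.5·10^(86/10) = 2.210e+09.
L_eq = 10·log₁₀(2.210e+09/10.8) = 83.11 dB.

83.1 dB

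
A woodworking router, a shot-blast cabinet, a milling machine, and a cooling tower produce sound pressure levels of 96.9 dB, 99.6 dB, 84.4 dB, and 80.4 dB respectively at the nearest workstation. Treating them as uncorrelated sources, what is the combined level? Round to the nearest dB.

Incoherent sources combine by intensity addition: L_total = 10·log₁₀(Σ 10^(L_i/10)).
Σ 10^(L/10) = 10^(96.9/10) + 10^(99.6/10) + 10^(84.4/10) + 10^(80.4/10) = 1.440e+10.
L_total = 10·log₁₀(1.440e+10) = 101.58 dB.

102 dB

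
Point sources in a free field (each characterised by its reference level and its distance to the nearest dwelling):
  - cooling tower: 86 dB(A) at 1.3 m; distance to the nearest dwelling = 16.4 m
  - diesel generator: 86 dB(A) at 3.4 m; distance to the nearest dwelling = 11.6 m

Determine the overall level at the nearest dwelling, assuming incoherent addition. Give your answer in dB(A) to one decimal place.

First find each source's level at the receiver (point-source: −20·log₁₀(r/r_ref)), then combine on an intensity basis.
cooling tower: 86 − 20·log₁₀(16.4/1.3) = 86 − 22.02 = 63.98 dB(A).
diesel generator: 86 − 20·log₁₀(11.6/3.4) = 86 − 10.66 = 75.34 dB(A).
Σ 10^(L/10) = 3.670e+07 → L_total = 10·log₁₀(3.670e+07) = 75.65 dB(A).

75.6 dB(A)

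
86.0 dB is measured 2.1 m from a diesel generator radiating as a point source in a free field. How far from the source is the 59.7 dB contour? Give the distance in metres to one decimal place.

43.4 m

For a point source L₁ − L₂ = 20·log₁₀(r₂/r₁), so r₂ = r₁·10^((L₁−L₂)/20).
r₂ = 2.1·10^((86.0−59.7)/20) = 2.1·10^(26.3/20) = 43.37 m.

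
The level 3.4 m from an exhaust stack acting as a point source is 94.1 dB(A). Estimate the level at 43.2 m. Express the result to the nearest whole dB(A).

Point-source attenuation: ΔL = 20·log₁₀(r₂/r₁) = 20·log₁₀(43.2/3.4) = 22.080 dB.
L₂ = 94.1 − 20·log₁₀(43.2/3.4) = 94.1 − 22.080 = 72.02 dB(A).

72 dB(A)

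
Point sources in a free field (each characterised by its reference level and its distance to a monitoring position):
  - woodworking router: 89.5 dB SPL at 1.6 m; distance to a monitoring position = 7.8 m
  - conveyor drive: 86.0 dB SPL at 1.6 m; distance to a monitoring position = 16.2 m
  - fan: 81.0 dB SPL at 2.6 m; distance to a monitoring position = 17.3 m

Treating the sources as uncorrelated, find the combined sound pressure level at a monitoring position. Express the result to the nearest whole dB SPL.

Apply inverse-square spreading to bring every level to the receiver, then sum 10^(L/10).
woodworking router: 89.5 − 20·log₁₀(7.8/1.6) = 89.5 − 13.76 = 75.74 dB SPL.
conveyor drive: 86.0 − 20·log₁₀(16.2/1.6) = 86.0 − 20.11 = 65.89 dB SPL.
fan: 81.0 − 20·log₁₀(17.3/2.6) = 81.0 − 16.46 = 64.54 dB SPL.
Σ 10^(L/10) = 4.423e+07 → L_total = 10·log₁₀(4.423e+07) = 76.46 dB SPL.

76 dB SPL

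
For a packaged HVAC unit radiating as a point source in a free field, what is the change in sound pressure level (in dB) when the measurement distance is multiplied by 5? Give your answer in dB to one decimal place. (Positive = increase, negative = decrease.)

A point source loses 6 dB per doubling of distance; generally ΔL = −20·log₁₀(r₂/r₁).
ΔL = −20·log₁₀(5) = -13.98 dB.

-14.0 dB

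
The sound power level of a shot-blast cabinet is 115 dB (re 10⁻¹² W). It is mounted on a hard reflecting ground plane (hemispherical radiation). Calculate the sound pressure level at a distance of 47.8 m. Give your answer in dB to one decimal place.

73.4 dB

The power spreads over a hemisphere of area 2π·r², so L_p = L_w − 10·log₁₀(2π·r²).
2π·r² = 1.436e+04 m², 10·log₁₀ of that is 41.570 dB.
L_p = 115 − 41.570 = 73.43 dB.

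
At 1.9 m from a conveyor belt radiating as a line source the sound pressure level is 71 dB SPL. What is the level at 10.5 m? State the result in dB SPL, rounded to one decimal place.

63.6 dB SPL

Line-source attenuation: ΔL = 10·log₁₀(r₂/r₁) = 10·log₁₀(10.5/1.9) = 7.424 dB.
L₂ = 71 − 10·log₁₀(10.5/1.9) = 71 − 7.424 = 63.58 dB SPL.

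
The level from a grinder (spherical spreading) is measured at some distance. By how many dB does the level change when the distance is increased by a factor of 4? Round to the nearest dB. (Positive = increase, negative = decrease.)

With spherical spreading the level changes by −20·log₁₀(r₂/r₁).
ΔL = −20·log₁₀(4) = -12.04 dB.

-12 dB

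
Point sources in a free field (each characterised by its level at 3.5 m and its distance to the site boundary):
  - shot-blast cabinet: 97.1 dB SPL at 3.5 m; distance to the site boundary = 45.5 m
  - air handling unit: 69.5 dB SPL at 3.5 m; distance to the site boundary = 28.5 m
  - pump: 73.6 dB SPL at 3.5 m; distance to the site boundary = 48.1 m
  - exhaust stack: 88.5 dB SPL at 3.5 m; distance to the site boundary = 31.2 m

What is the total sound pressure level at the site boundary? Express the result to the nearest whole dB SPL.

Apply inverse-square spreading to bring every level to the receiver, then sum 10^(L/10).
shot-blast cabinet: 97.1 − 20·log₁₀(45.5/3.5) = 97.1 − 22.28 = 74.82 dB SPL.
air handling unit: 69.5 − 20·log₁₀(28.5/3.5) = 69.5 − 18.22 = 51.28 dB SPL.
pump: 73.6 − 20·log₁₀(48.1/3.5) = 73.6 − 22.76 = 50.84 dB SPL.
exhaust stack: 88.5 − 20·log₁₀(31.2/3.5) = 88.5 − 19.00 = 69.50 dB SPL.
Σ 10^(L/10) = 3.951e+07 → L_total = 10·log₁₀(3.951e+07) = 75.97 dB SPL.

76 dB SPL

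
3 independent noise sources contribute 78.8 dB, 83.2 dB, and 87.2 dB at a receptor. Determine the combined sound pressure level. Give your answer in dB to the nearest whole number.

For uncorrelated sources the intensities add, so convert each level to linear form, sum, and take 10·log₁₀ of the total.
Σ 10^(L/10) = 10^(78.8/10) + 10^(83.2/10) + 10^(87.2/10) = 8.096e+08.
L_total = 10·log₁₀(8.096e+08) = 89.08 dB.

89 dB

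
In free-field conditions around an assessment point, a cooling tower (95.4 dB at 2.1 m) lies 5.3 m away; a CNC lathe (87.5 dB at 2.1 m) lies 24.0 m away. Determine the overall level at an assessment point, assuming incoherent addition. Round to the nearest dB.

87 dB

First find each source's level at the receiver (point-source: −20·log₁₀(r/r_ref)), then combine on an intensity basis.
cooling tower: 95.4 − 20·log₁₀(5.3/2.1) = 95.4 − 8.04 = 87.36 dB.
CNC lathe: 87.5 − 20·log₁₀(24.0/2.1) = 87.5 − 21.16 = 66.34 dB.
Σ 10^(L/10) = 5.487e+08 → L_total = 10·log₁₀(5.487e+08) = 87.39 dB.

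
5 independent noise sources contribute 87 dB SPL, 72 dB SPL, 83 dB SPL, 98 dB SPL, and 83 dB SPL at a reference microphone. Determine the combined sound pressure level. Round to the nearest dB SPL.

99 dB SPL

For uncorrelated sources the intensities add, so convert each level to linear form, sum, and take 10·log₁₀ of the total.
Σ 10^(L/10) = 10^(87/10) + 10^(72/10) + 10^(83/10) + 10^(98/10) + 10^(83/10) = 7.226e+09.
L_total = 10·log₁₀(7.226e+09) = 98.59 dB SPL.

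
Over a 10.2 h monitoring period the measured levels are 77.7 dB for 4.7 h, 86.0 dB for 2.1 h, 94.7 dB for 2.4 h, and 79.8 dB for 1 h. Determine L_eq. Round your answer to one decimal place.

89.1 dB

The energy average is taken in the linear domain: L_eq = 10·log₁₀[(Σ tᵢ·10^(Lᵢ/10))/T], T = 10.2 h.
Σ tᵢ·10^(Lᵢ/10) = 4.7·10^(77.7/10) + 2.1·10^(86.0/10) + 2.4·10^(94.7/10) + 1·10^(79.8/10) = 8.291e+09.
L_eq = 10·log₁₀(8.291e+09/10.2) = 89.10 dB.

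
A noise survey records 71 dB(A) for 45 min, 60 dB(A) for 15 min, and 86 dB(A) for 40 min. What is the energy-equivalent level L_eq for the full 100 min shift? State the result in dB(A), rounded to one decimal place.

82.2 dB(A)

L_eq = 10·log₁₀[(1/T)·Σ tᵢ·10^(Lᵢ/10)] with T = 100 min.
Σ tᵢ·10^(Lᵢ/10) = 45·10^(71/10) + 15·10^(60/10) + 40·10^(86/10) = 1.651e+10.
L_eq = 10·log₁₀(1.651e+10/100) = 82.18 dB(A).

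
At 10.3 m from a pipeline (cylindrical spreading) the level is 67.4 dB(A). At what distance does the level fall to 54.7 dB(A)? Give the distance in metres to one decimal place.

191.8 m

Line-source spreading drops the level by 10·log₁₀(r₂/r₁); inverting, r₂/r₁ = 10^(ΔL/10).
r₂ = 10.3·10^((67.4−54.7)/10) = 10.3·10^(12.7/10) = 191.79 m.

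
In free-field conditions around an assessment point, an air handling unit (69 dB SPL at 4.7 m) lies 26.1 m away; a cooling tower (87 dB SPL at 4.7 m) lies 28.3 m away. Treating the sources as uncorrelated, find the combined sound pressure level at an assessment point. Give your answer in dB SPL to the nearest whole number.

First find each source's level at the receiver (point-source: −20·log₁₀(r/r_ref)), then combine on an intensity basis.
air handling unit: 69 − 20·log₁₀(26.1/4.7) = 69 − 14.89 = 54.11 dB SPL.
cooling tower: 87 − 20·log₁₀(28.3/4.7) = 87 − 15.59 = 71.41 dB SPL.
Σ 10^(L/10) = 1.408e+07 → L_total = 10·log₁₀(1.408e+07) = 71.49 dB SPL.

71 dB SPL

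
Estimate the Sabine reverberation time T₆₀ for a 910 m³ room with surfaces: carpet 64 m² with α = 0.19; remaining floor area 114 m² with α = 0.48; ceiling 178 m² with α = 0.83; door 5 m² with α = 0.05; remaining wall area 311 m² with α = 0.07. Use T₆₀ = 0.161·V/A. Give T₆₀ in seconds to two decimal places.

Total absorption A = 64·0.19 + 114·0.48 + 178·0.83 + 5·0.05 + 311·0.07 = 236.64 m² sabins.
T₆₀ = 0.161·V/A = 0.161·910/236.64 = 0.619 s.

0.62 s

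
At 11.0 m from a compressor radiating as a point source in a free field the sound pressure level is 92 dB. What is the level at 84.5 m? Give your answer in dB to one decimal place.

Spherical spreading from a point source gives a 20·log₁₀(r₂/r₁) drop.
L₂ = 92 − 20·log₁₀(84.5/11.0) = 92 − 17.709 = 74.29 dB.

74.3 dB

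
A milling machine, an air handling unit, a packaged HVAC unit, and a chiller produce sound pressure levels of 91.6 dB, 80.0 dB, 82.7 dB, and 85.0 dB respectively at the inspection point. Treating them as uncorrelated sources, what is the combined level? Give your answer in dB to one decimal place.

93.1 dB

Incoherent sources combine by intensity addition: L_total = 10·log₁₀(Σ 10^(L_i/10)).
Σ 10^(L/10) = 10^(91.6/10) + 10^(80.0/10) + 10^(82.7/10) + 10^(85.0/10) = 2.048e+09.
L_total = 10·log₁₀(2.048e+09) = 93.11 dB.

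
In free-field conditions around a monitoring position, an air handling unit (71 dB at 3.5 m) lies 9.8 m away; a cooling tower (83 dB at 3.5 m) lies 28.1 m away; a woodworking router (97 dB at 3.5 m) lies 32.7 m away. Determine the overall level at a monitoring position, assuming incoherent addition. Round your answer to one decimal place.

Apply inverse-square spreading to bring every level to the receiver, then sum 10^(L/10).
air handling unit: 71 − 20·log₁₀(9.8/3.5) = 71 − 8.94 = 62.06 dB.
cooling tower: 83 − 20·log₁₀(28.1/3.5) = 83 − 18.09 = 64.91 dB.
woodworking router: 97 − 20·log₁₀(32.7/3.5) = 97 − 19.41 = 77.59 dB.
Σ 10^(L/10) = 6.212e+07 → L_total = 10·log₁₀(6.212e+07) = 77.93 dB.

77.9 dB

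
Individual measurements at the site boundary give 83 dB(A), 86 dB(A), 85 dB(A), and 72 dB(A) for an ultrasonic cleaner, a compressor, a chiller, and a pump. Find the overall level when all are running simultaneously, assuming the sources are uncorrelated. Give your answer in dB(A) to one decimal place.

For uncorrelated sources the intensities add, so convert each level to linear form, sum, and take 10·log₁₀ of the total.
Σ 10^(L/10) = 10^(83/10) + 10^(86/10) + 10^(85/10) + 10^(72/10) = 9.297e+08.
L_total = 10·log₁₀(9.297e+08) = 89.68 dB(A).

89.7 dB(A)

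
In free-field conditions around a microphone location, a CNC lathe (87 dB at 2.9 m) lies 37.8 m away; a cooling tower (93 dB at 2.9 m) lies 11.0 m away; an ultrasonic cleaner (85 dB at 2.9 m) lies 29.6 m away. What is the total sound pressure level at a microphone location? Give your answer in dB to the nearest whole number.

Apply inverse-square spreading to bring every level to the receiver, then sum 10^(L/10).
CNC lathe: 87 − 20·log₁₀(37.8/2.9) = 87 − 22.30 = 64.70 dB.
cooling tower: 93 − 20·log₁₀(11.0/2.9) = 93 − 11.58 = 81.42 dB.
ultrasonic cleaner: 85 − 20·log₁₀(29.6/2.9) = 85 − 20.18 = 64.82 dB.
Σ 10^(L/10) = 1.447e+08 → L_total = 10·log₁₀(1.447e+08) = 81.60 dB.

82 dB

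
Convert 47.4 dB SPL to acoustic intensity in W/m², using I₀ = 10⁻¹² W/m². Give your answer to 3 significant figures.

I = I₀·10^(L/10) = 10⁻¹² × 10^(47.4/10) = 10^(-7.260).

5.50e-08 W/m²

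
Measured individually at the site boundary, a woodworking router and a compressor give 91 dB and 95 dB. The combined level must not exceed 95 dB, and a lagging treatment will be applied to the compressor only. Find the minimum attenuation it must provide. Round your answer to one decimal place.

The untreated sources together contribute 10^(91/10) = 1.259e+09, i.e. 91.00 dB.
To meet 95 dB overall, the treated compressor may contribute at most 10^(95/10) − 1.259e+09 = 1.903e+09, i.e. 92.80 dB.
So the compressor must be reduced from 95 to 92.80 dB: IL = 2.20 dB.

2.2 dB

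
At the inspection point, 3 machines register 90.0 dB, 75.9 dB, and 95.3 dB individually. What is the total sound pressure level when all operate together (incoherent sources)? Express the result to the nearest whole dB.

96 dB

Incoherent sources combine by intensity addition: L_total = 10·log₁₀(Σ 10^(L_i/10)).
Σ 10^(L/10) = 10^(90.0/10) + 10^(75.9/10) + 10^(95.3/10) = 4.427e+09.
L_total = 10·log₁₀(4.427e+09) = 96.46 dB.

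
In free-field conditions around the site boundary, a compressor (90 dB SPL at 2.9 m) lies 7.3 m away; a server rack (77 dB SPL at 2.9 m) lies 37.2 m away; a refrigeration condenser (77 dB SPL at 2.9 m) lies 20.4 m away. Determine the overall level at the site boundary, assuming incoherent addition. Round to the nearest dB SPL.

Propagate each source to the receiver with L = L_ref − 20·log₁₀(r/r_ref), then add intensities.
compressor: 90 − 20·log₁₀(7.3/2.9) = 90 − 8.02 = 81.98 dB SPL.
server rack: 77 − 20·log₁₀(37.2/2.9) = 77 − 22.16 = 54.84 dB SPL.
refrigeration condenser: 77 − 20·log₁₀(20.4/2.9) = 77 − 16.94 = 60.06 dB SPL.
Σ 10^(L/10) = 1.591e+08 → L_total = 10·log₁₀(1.591e+08) = 82.02 dB SPL.

82 dB SPL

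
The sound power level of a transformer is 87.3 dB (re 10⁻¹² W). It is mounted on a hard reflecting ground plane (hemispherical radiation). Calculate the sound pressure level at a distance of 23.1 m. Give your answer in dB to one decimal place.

Free-field hemispherical radiation: L_p = L_w − 10·log₁₀(2π·r²), r = 23.1 m.
2π·r² = 3353 m², 10·log₁₀ of that is 35.254 dB.
L_p = 87.3 − 35.254 = 52.05 dB.

52.0 dB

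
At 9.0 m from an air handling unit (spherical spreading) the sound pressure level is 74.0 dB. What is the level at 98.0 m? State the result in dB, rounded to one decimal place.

Spherical spreading from a point source gives a 20·log₁₀(r₂/r₁) drop.
L₂ = 74.0 − 20·log₁₀(98.0/9.0) = 74.0 − 20.740 = 53.26 dB.

53.3 dB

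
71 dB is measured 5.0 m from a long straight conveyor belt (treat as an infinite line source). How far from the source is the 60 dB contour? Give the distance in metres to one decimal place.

62.9 m

For a line source L₁ − L₂ = 10·log₁₀(r₂/r₁), so r₂ = r₁·10^((L₁−L₂)/10).
r₂ = 5.0·10^((71−60)/10) = 5.0·10^(11.0/10) = 62.95 m.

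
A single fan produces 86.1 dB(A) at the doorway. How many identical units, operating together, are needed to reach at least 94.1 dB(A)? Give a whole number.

N identical sources give L₁ + 10·log₁₀ N, so require 10·log₁₀ N ≥ 94.1 − 86.1 = 8.0 dB.
N ≥ 10^(8.0/10) = 6.310, so N = 7.

7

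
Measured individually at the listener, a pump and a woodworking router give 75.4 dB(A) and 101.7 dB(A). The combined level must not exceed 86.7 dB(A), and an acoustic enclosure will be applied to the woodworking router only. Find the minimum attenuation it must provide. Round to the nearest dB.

15 dB

Fixed contribution from the other source: Σ 10^(L/10) = 10^(75.4/10) = 3.467e+07 (75.40 dB(A)).
The limit corresponds to 10^(86.7/10) = 4.677e+08; subtracting the fixed part leaves 4.331e+08 for the woodworking router, i.e. 86.37 dB(A).
Required insertion loss = 101.7 − 86.37 = 15.33 dB.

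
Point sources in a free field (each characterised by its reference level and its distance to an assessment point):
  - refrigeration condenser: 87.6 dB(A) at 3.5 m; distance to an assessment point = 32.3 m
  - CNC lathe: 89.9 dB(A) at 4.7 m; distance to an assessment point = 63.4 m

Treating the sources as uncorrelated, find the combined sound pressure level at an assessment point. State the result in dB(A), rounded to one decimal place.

Apply inverse-square spreading to bring every level to the receiver, then sum 10^(L/10).
refrigeration condenser: 87.6 − 20·log₁₀(32.3/3.5) = 87.6 − 19.30 = 68.30 dB(A).
CNC lathe: 89.9 − 20·log₁₀(63.4/4.7) = 89.9 − 22.60 = 67.30 dB(A).
Σ 10^(L/10) = 1.213e+07 → L_total = 10·log₁₀(1.213e+07) = 70.84 dB(A).

70.8 dB(A)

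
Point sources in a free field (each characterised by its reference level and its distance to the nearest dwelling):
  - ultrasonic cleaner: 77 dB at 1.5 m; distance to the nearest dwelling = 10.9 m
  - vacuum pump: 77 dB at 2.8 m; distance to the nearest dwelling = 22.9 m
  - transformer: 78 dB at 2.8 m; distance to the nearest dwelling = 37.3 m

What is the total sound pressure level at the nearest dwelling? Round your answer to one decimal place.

63.1 dB

First find each source's level at the receiver (point-source: −20·log₁₀(r/r_ref)), then combine on an intensity basis.
ultrasonic cleaner: 77 − 20·log₁₀(10.9/1.5) = 77 − 17.23 = 59.77 dB.
vacuum pump: 77 − 20·log₁₀(22.9/2.8) = 77 − 18.25 = 58.75 dB.
transformer: 78 − 20·log₁₀(37.3/2.8) = 78 − 22.49 = 55.51 dB.
Σ 10^(L/10) = 2.054e+06 → L_total = 10·log₁₀(2.054e+06) = 63.13 dB.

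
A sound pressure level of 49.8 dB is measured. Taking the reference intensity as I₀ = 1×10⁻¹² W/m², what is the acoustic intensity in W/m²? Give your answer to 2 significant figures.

9.5e-08 W/m²

L = 10·log₁₀(I/I₀) ⇒ I = I₀·10^(L/10) = 10⁻¹² × 10^4.98.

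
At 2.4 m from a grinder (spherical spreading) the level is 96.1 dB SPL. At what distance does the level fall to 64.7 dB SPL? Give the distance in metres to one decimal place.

89.2 m

Point-source spreading drops the level by 20·log₁₀(r₂/r₁); inverting, r₂/r₁ = 10^(ΔL/20).
r₂ = 2.4·10^((96.1−64.7)/20) = 2.4·10^(31.4/20) = 89.17 m.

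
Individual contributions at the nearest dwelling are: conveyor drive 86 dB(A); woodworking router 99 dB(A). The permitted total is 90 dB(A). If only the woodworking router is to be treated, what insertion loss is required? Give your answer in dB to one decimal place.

11.2 dB

Everything except the woodworking router sums to 10^(86/10) = 3.981e+08 in linear terms, 86.00 dB(A).
The limit corresponds to 10^(90/10) = 1.000e+09; subtracting the fixed part leaves 6.019e+08 for the woodworking router, i.e. 87.80 dB(A).
So the woodworking router must be reduced from 99 to 87.80 dB(A): IL = 11.20 dB.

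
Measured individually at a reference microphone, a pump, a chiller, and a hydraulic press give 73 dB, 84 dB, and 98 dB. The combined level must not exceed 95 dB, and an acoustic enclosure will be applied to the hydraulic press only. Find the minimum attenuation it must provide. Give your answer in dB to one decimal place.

3.4 dB

The untreated sources together contribute 10^(73/10) + 10^(84/10) = 2.711e+08, i.e. 84.33 dB.
The limit corresponds to 10^(95/10) = 3.162e+09; subtracting the fixed part leaves 2.891e+09 for the hydraulic press, i.e. 94.61 dB.
So the hydraulic press must be reduced from 98 to 94.61 dB: IL = 3.39 dB.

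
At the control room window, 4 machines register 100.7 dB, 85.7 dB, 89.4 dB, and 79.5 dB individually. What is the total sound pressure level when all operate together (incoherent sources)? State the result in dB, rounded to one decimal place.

For uncorrelated sources the intensities add, so convert each level to linear form, sum, and take 10·log₁₀ of the total.
Σ 10^(L/10) = 10^(100.7/10) + 10^(85.7/10) + 10^(89.4/10) + 10^(79.5/10) = 1.308e+10.
L_total = 10·log₁₀(1.308e+10) = 101.17 dB.

101.2 dB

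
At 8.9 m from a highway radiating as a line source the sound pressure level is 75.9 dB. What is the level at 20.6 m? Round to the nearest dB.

72 dB

Cylindrical spreading from a line source gives a 10·log₁₀(r₂/r₁) drop.
L₂ = 75.9 − 10·log₁₀(20.6/8.9) = 75.9 − 3.645 = 72.26 dB.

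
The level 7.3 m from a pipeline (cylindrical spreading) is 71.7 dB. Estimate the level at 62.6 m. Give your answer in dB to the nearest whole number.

Cylindrical spreading from a line source gives a 10·log₁₀(r₂/r₁) drop.
L₂ = 71.7 − 10·log₁₀(62.6/7.3) = 71.7 − 9.333 = 62.37 dB.

62 dB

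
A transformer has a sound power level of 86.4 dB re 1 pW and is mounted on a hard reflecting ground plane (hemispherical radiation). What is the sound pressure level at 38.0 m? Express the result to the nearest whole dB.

L_p = L_w − 10·log₁₀(2π·r²) with r = 38.0 m.
2π·r² = 9073 m², 10·log₁₀ of that is 39.577 dB.
L_p = 86.4 − 39.577 = 46.82 dB.

47 dB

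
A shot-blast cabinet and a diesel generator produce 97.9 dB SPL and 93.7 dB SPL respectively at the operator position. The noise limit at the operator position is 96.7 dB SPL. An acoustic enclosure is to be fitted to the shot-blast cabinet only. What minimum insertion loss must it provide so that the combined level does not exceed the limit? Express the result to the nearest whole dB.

4 dB

Fixed contribution from the other source: Σ 10^(L/10) = 10^(93.7/10) = 2.344e+09 (93.70 dB SPL).
To meet 96.7 dB SPL overall, the treated shot-blast cabinet may contribute at most 10^(96.7/10) − 2.344e+09 = 2.333e+09, i.e. 93.68 dB SPL.
Required insertion loss = 97.9 − 93.68 = 4.22 dB.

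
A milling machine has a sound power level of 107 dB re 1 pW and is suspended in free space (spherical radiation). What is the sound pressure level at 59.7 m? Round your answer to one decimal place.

60.5 dB

Free-field spherical radiation: L_p = L_w − 10·log₁₀(4π·r²), r = 59.7 m.
4π·r² = 4.479e+04 m², 10·log₁₀ of that is 46.512 dB.
L_p = 107 − 46.512 = 60.49 dB.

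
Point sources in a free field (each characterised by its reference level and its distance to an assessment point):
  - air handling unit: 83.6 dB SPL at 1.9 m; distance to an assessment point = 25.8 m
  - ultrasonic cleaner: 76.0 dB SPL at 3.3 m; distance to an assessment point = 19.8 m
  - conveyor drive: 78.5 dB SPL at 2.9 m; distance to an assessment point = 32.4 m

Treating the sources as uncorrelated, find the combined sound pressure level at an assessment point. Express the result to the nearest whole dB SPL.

Propagate each source to the receiver with L = L_ref − 20·log₁₀(r/r_ref), then add intensities.
air handling unit: 83.6 − 20·log₁₀(25.8/1.9) = 83.6 − 22.66 = 60.94 dB SPL.
ultrasonic cleaner: 76.0 − 20·log₁₀(19.8/3.3) = 76.0 − 15.56 = 60.44 dB SPL.
conveyor drive: 78.5 − 20·log₁₀(32.4/2.9) = 78.5 − 20.96 = 57.54 dB SPL.
Σ 10^(L/10) = 2.915e+06 → L_total = 10·log₁₀(2.915e+06) = 64.65 dB SPL.

65 dB SPL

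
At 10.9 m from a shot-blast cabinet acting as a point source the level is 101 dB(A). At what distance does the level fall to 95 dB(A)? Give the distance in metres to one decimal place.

The 6.0 dB drop corresponds to a distance ratio of 10^(6.0/20) for a point source.
r₂ = 10.9·10^((101−95)/20) = 10.9·10^(6.0/20) = 21.75 m.

21.7 m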